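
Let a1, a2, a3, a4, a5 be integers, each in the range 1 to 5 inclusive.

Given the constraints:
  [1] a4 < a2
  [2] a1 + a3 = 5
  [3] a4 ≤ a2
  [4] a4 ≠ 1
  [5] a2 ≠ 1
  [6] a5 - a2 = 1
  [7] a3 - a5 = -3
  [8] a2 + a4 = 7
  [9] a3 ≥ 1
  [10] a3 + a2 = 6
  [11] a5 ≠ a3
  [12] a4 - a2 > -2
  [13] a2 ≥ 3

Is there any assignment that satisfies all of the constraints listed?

Satisfiable

One satisfying assignment is a1 = 3, a2 = 4, a3 = 2, a4 = 3, a5 = 5.
For the less obvious constraints — constraint 2: a1 + a3 = 5; constraint 6: a5 - a2 = 1 — and the others hold by inspection.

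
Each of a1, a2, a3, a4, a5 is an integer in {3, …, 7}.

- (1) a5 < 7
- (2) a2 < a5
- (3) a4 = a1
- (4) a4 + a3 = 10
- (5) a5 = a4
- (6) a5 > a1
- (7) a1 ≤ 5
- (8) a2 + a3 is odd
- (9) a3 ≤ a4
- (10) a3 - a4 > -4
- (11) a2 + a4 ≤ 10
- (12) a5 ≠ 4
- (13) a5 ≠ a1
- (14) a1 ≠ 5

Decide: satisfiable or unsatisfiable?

From constraints 3 and 5, a5 = a4 = a1, so a5 = a1. But constraint 13 says a5 ≠ a1. Contradiction.

Unsatisfiable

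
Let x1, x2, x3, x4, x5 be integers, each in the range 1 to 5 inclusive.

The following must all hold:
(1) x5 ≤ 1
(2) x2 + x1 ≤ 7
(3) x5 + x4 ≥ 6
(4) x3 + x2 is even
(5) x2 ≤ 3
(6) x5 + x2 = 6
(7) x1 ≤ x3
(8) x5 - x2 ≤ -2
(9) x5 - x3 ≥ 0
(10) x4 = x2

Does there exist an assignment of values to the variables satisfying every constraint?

Unsatisfiable

From constraint 1: x5 ≤ 1. From constraint 5: x2 ≤ 3. Hence x5 + x2 ≤ 4. But constraint 6 requires x5 + x2 = 6, and 6 > 4. Contradiction.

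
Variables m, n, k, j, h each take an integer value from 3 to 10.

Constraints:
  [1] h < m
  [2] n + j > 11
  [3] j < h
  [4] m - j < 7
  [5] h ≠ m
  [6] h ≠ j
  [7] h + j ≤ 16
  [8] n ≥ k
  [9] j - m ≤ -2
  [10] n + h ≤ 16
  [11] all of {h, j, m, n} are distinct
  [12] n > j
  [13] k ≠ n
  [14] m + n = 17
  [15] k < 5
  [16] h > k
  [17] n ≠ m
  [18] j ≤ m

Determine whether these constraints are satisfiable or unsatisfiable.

Satisfiable

Take m = 10, n = 7, k = 3, j = 5, h = 9. Then constraint 2: n + j = 12; constraint 4: m - j = 5, and every other listed constraint is also met.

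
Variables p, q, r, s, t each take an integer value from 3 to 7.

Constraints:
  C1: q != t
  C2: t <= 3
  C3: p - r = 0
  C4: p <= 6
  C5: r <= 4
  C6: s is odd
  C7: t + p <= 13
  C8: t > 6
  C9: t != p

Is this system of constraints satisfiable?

From constraint 8: t ≥ 7. From constraint 2: t ≤ 3. But 3 < 7, so no value of t works.

Unsatisfiable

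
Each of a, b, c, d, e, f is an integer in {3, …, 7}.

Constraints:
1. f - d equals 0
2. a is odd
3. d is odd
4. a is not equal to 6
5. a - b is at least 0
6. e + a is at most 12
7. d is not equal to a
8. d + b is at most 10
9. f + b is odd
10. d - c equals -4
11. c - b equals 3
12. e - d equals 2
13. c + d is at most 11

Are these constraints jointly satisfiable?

Satisfiable

Take a = 5, b = 4, c = 7, d = 3, e = 5, f = 3. Then constraint 1: f - d = 0; constraint 5: a - b = 1; constraint 6: e + a = 10, and every other listed constraint is also met.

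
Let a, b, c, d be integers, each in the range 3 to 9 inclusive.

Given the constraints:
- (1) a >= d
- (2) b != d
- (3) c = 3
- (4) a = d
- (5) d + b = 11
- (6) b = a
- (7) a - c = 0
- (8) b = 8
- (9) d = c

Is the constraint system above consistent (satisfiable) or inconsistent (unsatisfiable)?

Constraint 8 fixes b = 8 and constraint 3 fixes c = 3. Constraints 4, 6, and 9 give b = a = d = c, so b = c. But 8 ≠ 3 — contradiction.

Unsatisfiable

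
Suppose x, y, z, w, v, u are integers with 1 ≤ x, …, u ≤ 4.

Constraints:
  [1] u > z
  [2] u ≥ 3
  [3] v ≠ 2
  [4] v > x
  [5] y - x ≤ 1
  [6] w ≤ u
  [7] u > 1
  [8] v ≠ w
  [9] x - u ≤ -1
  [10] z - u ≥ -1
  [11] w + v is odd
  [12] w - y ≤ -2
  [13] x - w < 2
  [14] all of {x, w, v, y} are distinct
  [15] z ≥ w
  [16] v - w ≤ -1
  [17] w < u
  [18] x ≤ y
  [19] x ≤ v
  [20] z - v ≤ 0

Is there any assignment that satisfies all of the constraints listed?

Unsatisfiable

Constraints 5, 9, 10, 12, 16, and 20 give z − u ≥ -1, u − x ≥ 1, x − y ≥ -1, y − w ≥ 2, w − v ≥ 1, v − z ≥ 0.
Adding all 6 inequalities: the left sides telescope to 0, and the right sides sum to (-1) + 1 + (-1) + 2 + 1 + 0 = 2. So 0 ≥ 2, which is false.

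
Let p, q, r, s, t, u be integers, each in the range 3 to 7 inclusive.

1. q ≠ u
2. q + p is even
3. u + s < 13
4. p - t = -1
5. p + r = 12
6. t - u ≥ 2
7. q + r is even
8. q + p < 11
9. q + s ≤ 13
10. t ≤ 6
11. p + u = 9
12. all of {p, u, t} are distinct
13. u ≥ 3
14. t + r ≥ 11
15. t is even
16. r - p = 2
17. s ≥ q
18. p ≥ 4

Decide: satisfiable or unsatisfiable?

The assignment p = 5, q = 5, r = 7, s = 7, t = 6, u = 4 works:
  constraint 3 holds since u + s = 11.
  constraint 4 holds since p - t = -1.
  constraint 5 holds since p + r = 12.
The rest check out directly.

Satisfiable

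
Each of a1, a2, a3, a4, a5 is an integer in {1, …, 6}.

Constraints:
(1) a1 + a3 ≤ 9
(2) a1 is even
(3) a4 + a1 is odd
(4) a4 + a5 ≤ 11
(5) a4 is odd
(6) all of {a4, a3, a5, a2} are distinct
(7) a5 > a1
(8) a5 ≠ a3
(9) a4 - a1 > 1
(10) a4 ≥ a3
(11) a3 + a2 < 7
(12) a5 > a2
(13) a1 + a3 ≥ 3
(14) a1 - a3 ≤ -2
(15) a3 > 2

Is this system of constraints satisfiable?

Satisfiable

Setting (a1, a2, a3, a4, a5) = (2, 1, 4, 5, 3) satisfies everything: constraint 1: a1 + a3 = 6; constraint 4: a4 + a5 = 8, and the others follow.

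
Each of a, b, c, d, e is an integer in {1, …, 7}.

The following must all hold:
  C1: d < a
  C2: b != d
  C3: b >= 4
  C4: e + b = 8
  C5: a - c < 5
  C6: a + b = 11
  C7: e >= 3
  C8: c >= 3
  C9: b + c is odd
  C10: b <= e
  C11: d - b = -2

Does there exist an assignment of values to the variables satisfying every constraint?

Satisfiable

Setting (a, b, c, d, e) = (7, 4, 3, 2, 4) satisfies everything: constraint 4: e + b = 8; constraint 5: a - c = 4; constraint 6: a + b = 11, and the others follow.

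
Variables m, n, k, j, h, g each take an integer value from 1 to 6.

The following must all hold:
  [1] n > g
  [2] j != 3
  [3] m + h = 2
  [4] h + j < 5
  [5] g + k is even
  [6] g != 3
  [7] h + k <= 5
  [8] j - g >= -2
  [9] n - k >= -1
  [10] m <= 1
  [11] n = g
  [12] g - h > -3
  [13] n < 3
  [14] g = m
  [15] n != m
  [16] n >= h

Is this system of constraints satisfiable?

From constraints 11 and 14, n = g = m, so n = m. But constraint 15 says n ≠ m. Contradiction.

Unsatisfiable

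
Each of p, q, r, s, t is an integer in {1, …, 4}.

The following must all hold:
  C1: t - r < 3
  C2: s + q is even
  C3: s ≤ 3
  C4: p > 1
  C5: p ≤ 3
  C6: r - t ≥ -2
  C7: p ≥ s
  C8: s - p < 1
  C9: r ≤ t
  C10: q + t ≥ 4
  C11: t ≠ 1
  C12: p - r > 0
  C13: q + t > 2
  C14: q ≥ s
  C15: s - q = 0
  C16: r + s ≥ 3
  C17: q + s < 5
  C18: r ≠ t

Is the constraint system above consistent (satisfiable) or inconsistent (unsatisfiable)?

Satisfiable

One satisfying assignment is p = 3, q = 2, r = 1, s = 2, t = 2.
For the less obvious constraints — constraint 1: t - r = 1; constraint 6: r - t = -1; constraint 8: s - p = -1 — and the others hold by inspection.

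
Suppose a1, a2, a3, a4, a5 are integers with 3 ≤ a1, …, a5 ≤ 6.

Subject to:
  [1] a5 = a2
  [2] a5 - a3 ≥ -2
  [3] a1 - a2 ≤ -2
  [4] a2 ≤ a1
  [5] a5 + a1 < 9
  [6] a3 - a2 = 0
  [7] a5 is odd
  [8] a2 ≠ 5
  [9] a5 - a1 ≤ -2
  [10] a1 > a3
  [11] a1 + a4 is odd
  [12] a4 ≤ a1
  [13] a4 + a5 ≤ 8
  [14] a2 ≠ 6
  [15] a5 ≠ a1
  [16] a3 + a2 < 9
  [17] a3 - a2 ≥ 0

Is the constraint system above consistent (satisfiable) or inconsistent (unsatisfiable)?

Constraints 2, 3, 9, and 17 give a5 − a3 ≥ -2, a3 − a2 ≥ 0, a2 − a1 ≥ 2, a1 − a5 ≥ 2.
Adding all 4 inequalities: the left sides telescope to 0, and the right sides sum to (-2) + 0 + 2 + 2 = 2. So 0 ≥ 2, which is false.

Unsatisfiable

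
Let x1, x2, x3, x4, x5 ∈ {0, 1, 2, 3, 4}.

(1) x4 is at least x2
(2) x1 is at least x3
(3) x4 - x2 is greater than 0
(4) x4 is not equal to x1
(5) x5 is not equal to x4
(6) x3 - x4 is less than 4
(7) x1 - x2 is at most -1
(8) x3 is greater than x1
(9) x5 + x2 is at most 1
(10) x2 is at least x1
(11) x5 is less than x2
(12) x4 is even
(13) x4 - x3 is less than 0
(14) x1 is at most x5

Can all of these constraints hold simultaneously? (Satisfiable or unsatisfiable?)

Constraints 1, 2, 11, 13, and 14 give x4 < x3, x3 ≤ x1, x1 ≤ x5, x5 < x2, x2 ≤ x4. Chaining: x4 < x3 ≤ x1 ≤ x5 < x2 ≤ x4, which forces x4 < x4 — impossible.

Unsatisfiable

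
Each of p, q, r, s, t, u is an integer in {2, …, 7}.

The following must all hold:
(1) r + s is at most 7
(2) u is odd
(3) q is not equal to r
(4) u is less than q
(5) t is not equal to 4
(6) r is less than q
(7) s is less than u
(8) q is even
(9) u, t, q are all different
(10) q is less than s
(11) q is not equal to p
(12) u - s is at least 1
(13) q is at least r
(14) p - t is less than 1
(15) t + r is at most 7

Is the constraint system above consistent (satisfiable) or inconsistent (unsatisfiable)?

Unsatisfiable

Constraints 4, 7, and 10 give u < q, q < s, s < u. Chaining: u < q < s < u, which forces u < u — impossible.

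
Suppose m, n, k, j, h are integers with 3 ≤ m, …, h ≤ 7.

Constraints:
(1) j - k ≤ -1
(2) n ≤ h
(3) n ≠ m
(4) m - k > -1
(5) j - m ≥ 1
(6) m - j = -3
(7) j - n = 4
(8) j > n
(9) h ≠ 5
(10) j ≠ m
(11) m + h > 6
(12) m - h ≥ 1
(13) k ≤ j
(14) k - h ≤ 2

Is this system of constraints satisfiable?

Unsatisfiable

Constraints 1, 5, 12, and 14 give m − h ≥ 1, h − k ≥ -2, k − j ≥ 1, j − m ≥ 1.
Adding all 4 inequalities: the left sides telescope to 0, and the right sides sum to 1 + (-2) + 1 + 1 = 1. So 0 ≥ 1, which is false.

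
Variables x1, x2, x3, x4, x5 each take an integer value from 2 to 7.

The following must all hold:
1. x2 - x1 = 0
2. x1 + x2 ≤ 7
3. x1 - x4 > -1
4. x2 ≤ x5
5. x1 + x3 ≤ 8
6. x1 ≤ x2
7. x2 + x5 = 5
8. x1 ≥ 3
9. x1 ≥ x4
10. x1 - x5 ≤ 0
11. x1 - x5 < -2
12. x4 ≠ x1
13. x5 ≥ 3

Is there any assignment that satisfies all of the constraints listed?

Unsatisfiable

From constraints 6 and 8: x2 ≥ x1 ≥ 3. From constraint 13: x5 ≥ 3. Hence x2 + x5 ≥ 6. But constraint 7 requires x2 + x5 = 5, and 5 < 6. Contradiction.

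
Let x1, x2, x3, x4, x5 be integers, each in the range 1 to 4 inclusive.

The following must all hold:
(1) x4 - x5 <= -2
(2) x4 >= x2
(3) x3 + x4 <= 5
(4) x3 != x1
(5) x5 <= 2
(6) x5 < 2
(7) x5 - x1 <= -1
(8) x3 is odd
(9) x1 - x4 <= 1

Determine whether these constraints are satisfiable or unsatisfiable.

Constraints 1, 7, and 9 give x5 − x4 ≥ 2, x4 − x1 ≥ -1, x1 − x5 ≥ 1.
Adding all 3 inequalities: the left sides telescope to 0, and the right sides sum to 2 + (-1) + 1 = 2. So 0 ≥ 2, which is false.

Unsatisfiable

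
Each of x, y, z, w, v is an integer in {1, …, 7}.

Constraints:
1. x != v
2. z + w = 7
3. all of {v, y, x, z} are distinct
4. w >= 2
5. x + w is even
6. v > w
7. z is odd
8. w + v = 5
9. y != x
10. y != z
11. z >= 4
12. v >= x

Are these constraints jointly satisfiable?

Satisfiable

Setting (x, y, z, w, v) = (2, 7, 5, 2, 3) satisfies everything: constraint 2: z + w = 7; constraint 3: values 3, 7, 2, 5 are distinct; constraint 8: w + v = 5, and the others follow.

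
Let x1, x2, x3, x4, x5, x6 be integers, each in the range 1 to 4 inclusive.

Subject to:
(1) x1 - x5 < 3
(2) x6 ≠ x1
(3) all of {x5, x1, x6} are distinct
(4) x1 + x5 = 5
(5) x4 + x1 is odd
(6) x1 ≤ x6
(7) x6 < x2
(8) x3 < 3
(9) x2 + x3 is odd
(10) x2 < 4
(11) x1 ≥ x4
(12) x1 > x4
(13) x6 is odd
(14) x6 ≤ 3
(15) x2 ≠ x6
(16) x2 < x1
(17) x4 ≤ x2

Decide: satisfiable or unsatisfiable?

Constraints 6, 7, and 16 give x2 < x1, x1 ≤ x6, x6 < x2. Chaining: x2 < x1 ≤ x6 < x2, which forces x2 < x2 — impossible.

Unsatisfiable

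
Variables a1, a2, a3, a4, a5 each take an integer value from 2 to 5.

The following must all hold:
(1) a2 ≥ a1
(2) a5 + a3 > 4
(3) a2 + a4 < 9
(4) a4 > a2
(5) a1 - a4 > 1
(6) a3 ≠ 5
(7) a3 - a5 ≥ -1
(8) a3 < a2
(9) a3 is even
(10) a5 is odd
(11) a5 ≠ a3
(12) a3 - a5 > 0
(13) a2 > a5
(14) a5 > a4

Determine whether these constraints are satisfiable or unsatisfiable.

Constraints 4, 8, 12, and 14 give a4 < a5, a5 < a3, a3 < a2, a2 < a4. Chaining: a4 < a5 < a3 < a2 < a4, which forces a4 < a4 — impossible.

Unsatisfiable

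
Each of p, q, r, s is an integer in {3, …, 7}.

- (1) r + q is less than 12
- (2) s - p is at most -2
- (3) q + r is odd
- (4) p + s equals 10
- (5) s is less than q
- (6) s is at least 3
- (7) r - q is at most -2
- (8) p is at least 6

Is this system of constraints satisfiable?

Satisfiable

Setting (p, q, r, s) = (7, 7, 4, 3) satisfies everything: constraint 1: r + q = 11; constraint 2: s - p = -4; constraint 4: p + s = 10, and the others follow.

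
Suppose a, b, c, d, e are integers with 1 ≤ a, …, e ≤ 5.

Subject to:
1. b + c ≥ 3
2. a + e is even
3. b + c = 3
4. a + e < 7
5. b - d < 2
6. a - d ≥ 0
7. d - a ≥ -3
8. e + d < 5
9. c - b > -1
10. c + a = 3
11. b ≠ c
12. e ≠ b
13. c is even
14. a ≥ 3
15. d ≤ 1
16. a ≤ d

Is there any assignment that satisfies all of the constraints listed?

From constraints 14 and 16: d ≥ a and a ≥ 3, so d ≥ 3. From constraint 15: d ≤ 1. But 1 < 3, so no value of d works.

Unsatisfiable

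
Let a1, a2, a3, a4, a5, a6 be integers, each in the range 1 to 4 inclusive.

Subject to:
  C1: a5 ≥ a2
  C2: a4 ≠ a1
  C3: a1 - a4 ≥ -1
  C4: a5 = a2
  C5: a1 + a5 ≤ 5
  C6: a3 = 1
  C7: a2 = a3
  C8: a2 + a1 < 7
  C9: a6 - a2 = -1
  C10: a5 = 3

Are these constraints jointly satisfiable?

Unsatisfiable

Constraint 10 fixes a5 = 3 and constraint 6 fixes a3 = 1. Constraints 4 and 7 give a5 = a2 = a3, so a5 = a3. But 3 ≠ 1 — contradiction.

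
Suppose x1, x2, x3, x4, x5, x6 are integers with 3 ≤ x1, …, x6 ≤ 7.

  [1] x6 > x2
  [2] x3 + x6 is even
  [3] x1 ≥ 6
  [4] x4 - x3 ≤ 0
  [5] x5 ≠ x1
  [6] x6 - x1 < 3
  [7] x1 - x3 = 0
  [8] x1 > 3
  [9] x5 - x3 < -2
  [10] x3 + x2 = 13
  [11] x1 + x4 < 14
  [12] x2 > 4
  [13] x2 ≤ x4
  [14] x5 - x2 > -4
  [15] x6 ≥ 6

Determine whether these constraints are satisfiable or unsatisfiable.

Try x1 = 7, x2 = 6, x3 = 7, x4 = 6, x5 = 4, x6 = 7.
Check constraint 4: x4 - x3 = -1; constraint 6: x6 - x1 = 0. The remaining constraints are straightforward to verify.

Satisfiable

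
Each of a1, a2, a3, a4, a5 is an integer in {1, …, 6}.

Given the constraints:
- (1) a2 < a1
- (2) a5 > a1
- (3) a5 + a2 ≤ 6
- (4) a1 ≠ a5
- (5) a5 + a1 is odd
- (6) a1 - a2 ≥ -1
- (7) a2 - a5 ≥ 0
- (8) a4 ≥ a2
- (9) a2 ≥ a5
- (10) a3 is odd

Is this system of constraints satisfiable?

Constraints 1, 2, and 7 give a2 < a1, a1 < a5, a5 ≤ a2. Chaining: a2 < a1 < a5 ≤ a2, which forces a2 < a2 — impossible.

Unsatisfiable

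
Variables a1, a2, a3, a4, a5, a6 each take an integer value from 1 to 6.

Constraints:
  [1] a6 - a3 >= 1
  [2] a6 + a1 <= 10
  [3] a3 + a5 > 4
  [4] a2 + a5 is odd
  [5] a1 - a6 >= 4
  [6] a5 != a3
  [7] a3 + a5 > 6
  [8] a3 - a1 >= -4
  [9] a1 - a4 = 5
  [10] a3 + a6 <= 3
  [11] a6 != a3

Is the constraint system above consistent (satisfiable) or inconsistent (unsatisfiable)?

Unsatisfiable

Constraints 1, 5, and 8 give a3 − a1 ≥ -4, a1 − a6 ≥ 4, a6 − a3 ≥ 1.
Adding all 3 inequalities: the left sides telescope to 0, and the right sides sum to (-4) + 4 + 1 = 1. So 0 ≥ 1, which is false.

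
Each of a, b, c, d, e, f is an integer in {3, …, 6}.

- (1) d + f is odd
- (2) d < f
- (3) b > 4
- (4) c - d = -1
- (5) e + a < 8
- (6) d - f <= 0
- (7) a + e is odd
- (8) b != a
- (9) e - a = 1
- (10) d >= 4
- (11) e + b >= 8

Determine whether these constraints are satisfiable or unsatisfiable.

Satisfiable

The assignment a = 3, b = 5, c = 4, d = 5, e = 4, f = 6 works:
  constraint 4 holds since c - d = -1.
  constraint 5 holds since e + a = 7.
The rest check out directly.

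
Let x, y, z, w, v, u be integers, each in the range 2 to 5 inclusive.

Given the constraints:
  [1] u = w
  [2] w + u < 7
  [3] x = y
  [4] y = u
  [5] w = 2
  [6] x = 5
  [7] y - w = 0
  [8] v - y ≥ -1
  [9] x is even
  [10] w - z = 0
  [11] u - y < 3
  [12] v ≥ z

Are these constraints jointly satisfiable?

Constraint 6 fixes x = 5 and constraint 5 fixes w = 2. Constraints 1, 3, and 4 give x = y = u = w, so x = w. But 5 ≠ 2 — contradiction.

Unsatisfiable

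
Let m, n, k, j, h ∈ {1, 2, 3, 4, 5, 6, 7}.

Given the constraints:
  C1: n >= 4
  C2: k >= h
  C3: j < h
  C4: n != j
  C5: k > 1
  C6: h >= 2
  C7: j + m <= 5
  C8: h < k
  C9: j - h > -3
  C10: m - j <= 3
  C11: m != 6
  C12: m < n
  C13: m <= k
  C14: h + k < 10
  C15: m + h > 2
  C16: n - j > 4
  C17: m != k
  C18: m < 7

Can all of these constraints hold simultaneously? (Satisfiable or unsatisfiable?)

Try m = 1, n = 7, k = 6, j = 1, h = 3.
Check constraint 7: j + m = 2; constraint 9: j - h = -2. The remaining constraints are straightforward to verify.

Satisfiable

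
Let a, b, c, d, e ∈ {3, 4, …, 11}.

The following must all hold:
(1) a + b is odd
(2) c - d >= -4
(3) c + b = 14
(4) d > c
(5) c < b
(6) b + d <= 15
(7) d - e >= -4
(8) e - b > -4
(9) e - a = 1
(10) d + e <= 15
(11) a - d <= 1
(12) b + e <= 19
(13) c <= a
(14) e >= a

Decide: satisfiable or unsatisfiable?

Satisfiable

Try a = 6, b = 9, c = 5, d = 6, e = 7.
Check constraint 2: c - d = -1; constraint 3: c + b = 14. The remaining constraints are straightforward to verify.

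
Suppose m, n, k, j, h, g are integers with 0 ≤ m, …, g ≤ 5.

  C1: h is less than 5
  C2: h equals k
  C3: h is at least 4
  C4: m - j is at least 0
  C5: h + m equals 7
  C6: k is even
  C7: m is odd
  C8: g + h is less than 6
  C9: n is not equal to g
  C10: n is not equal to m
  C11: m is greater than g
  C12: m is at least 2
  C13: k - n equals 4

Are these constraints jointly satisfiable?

Satisfiable

Take m = 3, n = 0, k = 4, j = 1, h = 4, g = 1. Then constraint 4: m - j = 2; constraint 5: h + m = 7, and every other listed constraint is also met.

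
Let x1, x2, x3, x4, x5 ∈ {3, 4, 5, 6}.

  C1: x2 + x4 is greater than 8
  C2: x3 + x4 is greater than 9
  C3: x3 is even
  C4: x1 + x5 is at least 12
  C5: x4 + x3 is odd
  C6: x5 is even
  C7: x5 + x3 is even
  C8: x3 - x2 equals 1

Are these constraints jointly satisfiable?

Try x1 = 6, x2 = 5, x3 = 6, x4 = 5, x5 = 6.
Check constraint 1: x2 + x4 = 10; constraint 2: x3 + x4 = 11. The remaining constraints are straightforward to verify.

Satisfiable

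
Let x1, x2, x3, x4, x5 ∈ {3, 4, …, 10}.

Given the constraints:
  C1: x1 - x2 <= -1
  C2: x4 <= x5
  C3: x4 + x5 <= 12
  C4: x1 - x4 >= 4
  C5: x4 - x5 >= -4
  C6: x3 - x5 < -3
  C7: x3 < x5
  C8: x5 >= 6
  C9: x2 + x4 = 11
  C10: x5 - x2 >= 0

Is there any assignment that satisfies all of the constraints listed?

Constraints 1, 4, 5, and 10 give x5 − x2 ≥ 0, x2 − x1 ≥ 1, x1 − x4 ≥ 4, x4 − x5 ≥ -4.
Adding all 4 inequalities: the left sides telescope to 0, and the right sides sum to 0 + 1 + 4 + (-4) = 1. So 0 ≥ 1, which is false.

Unsatisfiable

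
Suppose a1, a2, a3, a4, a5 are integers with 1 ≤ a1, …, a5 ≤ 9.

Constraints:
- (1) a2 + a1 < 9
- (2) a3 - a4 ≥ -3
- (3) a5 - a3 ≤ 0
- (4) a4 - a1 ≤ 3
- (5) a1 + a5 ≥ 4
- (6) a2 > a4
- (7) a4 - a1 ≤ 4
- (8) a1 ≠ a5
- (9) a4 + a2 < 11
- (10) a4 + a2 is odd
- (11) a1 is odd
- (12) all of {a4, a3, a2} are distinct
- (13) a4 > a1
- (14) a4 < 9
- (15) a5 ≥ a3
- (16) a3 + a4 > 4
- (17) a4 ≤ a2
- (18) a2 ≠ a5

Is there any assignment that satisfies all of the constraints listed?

Satisfiable

The assignment a1 = 3, a2 = 5, a3 = 1, a4 = 4, a5 = 1 works:
  constraint 1 holds since a2 + a1 = 8.
  constraint 2 holds since a3 - a4 = -3.
  constraint 3 holds since a5 - a3 = 0.
The rest check out directly.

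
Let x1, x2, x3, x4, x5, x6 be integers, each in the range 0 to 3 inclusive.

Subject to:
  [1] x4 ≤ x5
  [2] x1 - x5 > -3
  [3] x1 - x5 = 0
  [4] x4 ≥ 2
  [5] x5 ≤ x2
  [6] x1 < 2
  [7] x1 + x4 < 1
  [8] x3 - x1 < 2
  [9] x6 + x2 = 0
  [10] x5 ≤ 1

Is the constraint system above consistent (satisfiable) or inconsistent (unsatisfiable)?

Unsatisfiable

From constraint 4: x4 ≥ 2. From constraints 1 and 10: x4 ≤ x5 and x5 ≤ 1, so x4 ≤ 1. But 1 < 2, so no value of x4 works.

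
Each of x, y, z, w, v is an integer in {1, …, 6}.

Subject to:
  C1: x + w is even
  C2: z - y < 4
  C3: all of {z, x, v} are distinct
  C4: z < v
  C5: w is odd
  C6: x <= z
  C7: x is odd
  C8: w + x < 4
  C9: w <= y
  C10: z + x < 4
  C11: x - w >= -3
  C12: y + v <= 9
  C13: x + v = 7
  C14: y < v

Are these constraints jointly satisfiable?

Satisfiable

Setting (x, y, z, w, v) = (1, 1, 2, 1, 6) satisfies everything: constraint 2: z - y = 1; constraint 8: w + x = 2, and the others follow.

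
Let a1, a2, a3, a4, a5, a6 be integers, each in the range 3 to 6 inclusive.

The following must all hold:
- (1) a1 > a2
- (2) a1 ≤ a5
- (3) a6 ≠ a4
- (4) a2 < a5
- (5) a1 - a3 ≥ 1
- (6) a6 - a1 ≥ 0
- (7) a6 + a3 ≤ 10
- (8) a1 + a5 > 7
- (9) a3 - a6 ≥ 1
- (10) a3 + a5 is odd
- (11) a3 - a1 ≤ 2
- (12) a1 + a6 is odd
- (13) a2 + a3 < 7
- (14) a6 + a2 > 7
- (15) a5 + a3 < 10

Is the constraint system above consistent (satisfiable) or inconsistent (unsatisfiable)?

Constraints 5, 6, and 9 give a3 − a6 ≥ 1, a6 − a1 ≥ 0, a1 − a3 ≥ 1.
Adding all 3 inequalities: the left sides telescope to 0, and the right sides sum to 1 + 0 + 1 = 2. So 0 ≥ 2, which is false.

Unsatisfiable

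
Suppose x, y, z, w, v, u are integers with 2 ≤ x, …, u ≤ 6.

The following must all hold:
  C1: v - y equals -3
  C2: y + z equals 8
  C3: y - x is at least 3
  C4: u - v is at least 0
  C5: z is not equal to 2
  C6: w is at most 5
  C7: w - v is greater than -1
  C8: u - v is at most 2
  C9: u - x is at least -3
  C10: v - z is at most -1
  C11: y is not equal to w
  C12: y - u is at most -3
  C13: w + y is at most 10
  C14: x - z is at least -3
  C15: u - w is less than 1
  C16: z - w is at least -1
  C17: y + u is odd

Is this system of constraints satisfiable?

Constraints 3, 8, 10, 12, and 14 give v − u ≥ -2, u − y ≥ 3, y − x ≥ 3, x − z ≥ -3, z − v ≥ 1.
Adding all 5 inequalities: the left sides telescope to 0, and the right sides sum to (-2) + 3 + 3 + (-3) + 1 = 2. So 0 ≥ 2, which is false.

Unsatisfiable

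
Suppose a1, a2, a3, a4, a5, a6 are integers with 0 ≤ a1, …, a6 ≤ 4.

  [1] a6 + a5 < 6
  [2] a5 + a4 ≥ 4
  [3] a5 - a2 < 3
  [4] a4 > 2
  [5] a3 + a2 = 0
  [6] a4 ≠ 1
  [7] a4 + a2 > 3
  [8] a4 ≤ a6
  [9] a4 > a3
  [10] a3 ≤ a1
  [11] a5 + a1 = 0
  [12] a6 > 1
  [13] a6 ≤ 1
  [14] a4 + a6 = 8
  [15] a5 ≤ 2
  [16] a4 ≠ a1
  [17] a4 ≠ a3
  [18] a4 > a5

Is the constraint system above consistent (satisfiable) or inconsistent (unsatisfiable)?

From constraint 15: a5 ≤ 2. From constraints 8 and 13: a4 ≤ a6 ≤ 1. Hence a5 + a4 ≤ 3. But constraint 2 requires a5 + a4 ≥ 4, and 4 > 3. Contradiction.

Unsatisfiable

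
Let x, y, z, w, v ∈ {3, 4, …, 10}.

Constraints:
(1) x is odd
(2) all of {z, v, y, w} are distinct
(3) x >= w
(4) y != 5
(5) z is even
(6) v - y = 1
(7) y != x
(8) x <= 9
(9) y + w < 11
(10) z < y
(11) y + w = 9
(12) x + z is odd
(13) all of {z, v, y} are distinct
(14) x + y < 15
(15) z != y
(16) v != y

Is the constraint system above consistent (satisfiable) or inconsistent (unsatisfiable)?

Setting (x, y, z, w, v) = (7, 6, 4, 3, 7) satisfies everything: constraint 6: v - y = 1; constraint 9: y + w = 9; constraint 11: y + w = 9, and the others follow.

Satisfiable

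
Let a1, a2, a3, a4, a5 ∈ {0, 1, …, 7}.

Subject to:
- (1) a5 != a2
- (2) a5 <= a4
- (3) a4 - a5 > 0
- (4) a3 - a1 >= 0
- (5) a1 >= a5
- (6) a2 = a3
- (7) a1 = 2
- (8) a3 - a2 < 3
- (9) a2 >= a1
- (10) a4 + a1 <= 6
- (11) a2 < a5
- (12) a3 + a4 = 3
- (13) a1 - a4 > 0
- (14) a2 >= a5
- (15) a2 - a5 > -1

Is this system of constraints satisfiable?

Unsatisfiable

Constraints 3, 9, 11, and 13 give a5 < a4, a4 < a1, a1 ≤ a2, a2 < a5. Chaining: a5 < a4 < a1 ≤ a2 < a5, which forces a5 < a5 — impossible.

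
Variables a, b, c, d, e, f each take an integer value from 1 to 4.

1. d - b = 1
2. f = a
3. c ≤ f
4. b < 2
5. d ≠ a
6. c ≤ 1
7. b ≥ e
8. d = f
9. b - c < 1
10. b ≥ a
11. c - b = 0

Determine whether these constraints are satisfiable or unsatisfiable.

Unsatisfiable

From constraints 2 and 8, d = f = a, so d = a. But constraint 5 says d ≠ a. Contradiction.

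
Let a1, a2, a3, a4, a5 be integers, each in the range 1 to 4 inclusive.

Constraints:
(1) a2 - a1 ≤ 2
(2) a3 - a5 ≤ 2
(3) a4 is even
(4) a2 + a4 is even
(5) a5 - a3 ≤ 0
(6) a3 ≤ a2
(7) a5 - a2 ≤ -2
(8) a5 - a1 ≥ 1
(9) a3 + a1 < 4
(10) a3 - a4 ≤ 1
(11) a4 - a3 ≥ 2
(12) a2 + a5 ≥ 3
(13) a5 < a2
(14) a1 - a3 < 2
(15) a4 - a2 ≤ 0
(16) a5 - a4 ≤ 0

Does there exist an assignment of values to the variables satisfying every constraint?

Unsatisfiable

Constraints 1, 5, 8, 11, and 15 give a1 − a2 ≥ -2, a2 − a4 ≥ 0, a4 − a3 ≥ 2, a3 − a5 ≥ 0, a5 − a1 ≥ 1.
Adding all 5 inequalities: the left sides telescope to 0, and the right sides sum to (-2) + 0 + 2 + 0 + 1 = 1. So 0 ≥ 1, which is false.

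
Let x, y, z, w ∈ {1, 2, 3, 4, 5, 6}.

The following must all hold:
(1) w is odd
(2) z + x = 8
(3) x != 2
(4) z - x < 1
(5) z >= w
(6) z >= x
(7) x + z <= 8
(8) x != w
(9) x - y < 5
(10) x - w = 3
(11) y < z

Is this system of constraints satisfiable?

Satisfiable

One satisfying assignment is x = 4, y = 1, z = 4, w = 1.
For the less obvious constraints — constraint 2: z + x = 8; constraint 4: z - x = 0 — and the others hold by inspection.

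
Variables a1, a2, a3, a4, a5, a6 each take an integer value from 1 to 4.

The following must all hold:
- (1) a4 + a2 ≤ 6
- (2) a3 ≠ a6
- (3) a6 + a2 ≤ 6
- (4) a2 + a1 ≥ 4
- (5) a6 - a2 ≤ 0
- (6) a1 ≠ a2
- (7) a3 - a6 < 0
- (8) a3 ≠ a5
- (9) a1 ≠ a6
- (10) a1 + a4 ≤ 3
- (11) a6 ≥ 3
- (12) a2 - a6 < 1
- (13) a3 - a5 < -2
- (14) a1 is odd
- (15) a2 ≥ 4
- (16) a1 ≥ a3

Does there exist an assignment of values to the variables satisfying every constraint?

From constraint 11: a6 ≥ 3. From constraint 15: a2 ≥ 4. Hence a6 + a2 ≥ 7. But constraint 3 requires a6 + a2 ≤ 6, and 6 < 7. Contradiction.

Unsatisfiable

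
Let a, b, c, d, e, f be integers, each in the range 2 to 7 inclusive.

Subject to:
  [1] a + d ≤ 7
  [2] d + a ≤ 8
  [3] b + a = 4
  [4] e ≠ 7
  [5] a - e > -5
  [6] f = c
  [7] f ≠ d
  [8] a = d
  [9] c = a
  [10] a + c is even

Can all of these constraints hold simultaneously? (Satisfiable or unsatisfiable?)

From constraints 6, 8, and 9, f = c = a = d, so f = d. But constraint 7 says f ≠ d. Contradiction.

Unsatisfiable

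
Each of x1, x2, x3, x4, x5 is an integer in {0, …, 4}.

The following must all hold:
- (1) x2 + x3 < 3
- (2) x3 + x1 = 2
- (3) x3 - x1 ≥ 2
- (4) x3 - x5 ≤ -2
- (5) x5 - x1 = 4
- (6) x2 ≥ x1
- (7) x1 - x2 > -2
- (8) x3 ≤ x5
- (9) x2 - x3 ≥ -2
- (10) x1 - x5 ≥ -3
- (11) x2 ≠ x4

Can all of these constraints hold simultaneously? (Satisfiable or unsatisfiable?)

Unsatisfiable

Constraints 3, 4, and 10 give x5 − x3 ≥ 2, x3 − x1 ≥ 2, x1 − x5 ≥ -3.
Adding all 3 inequalities: the left sides telescope to 0, and the right sides sum to 2 + 2 + (-3) = 1. So 0 ≥ 1, which is false.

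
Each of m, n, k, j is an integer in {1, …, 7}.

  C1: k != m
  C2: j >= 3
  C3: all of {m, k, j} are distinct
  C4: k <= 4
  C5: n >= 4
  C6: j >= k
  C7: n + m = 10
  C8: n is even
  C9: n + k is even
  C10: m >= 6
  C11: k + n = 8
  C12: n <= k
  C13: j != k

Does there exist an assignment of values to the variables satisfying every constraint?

Satisfiable

Setting (m, n, k, j) = (6, 4, 4, 7) satisfies everything: constraint 3: values 6, 4, 7 are distinct; constraint 7: n + m = 10; constraint 11: k + n = 8, and the others follow.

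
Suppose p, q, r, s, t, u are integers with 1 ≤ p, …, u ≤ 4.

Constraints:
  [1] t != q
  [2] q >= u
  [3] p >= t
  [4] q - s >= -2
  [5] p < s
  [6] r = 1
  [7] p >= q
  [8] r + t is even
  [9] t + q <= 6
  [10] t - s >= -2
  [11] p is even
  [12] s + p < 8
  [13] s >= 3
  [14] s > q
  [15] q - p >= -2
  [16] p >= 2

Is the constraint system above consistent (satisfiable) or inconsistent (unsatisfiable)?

One satisfying assignment is p = 2, q = 2, r = 1, s = 3, t = 1, u = 1.
For the less obvious constraints — constraint 4: q - s = -1; constraint 9: t + q = 3 — and the others hold by inspection.

Satisfiable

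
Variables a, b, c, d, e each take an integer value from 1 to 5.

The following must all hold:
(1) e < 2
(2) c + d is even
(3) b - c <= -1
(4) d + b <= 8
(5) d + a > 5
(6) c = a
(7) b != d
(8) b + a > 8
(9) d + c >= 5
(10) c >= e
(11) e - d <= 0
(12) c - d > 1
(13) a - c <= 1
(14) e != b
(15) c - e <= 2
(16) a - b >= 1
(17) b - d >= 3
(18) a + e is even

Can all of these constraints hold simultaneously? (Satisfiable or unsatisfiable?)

Unsatisfiable

Constraints 11, 13, 15, 16, and 17 give a − b ≥ 1, b − d ≥ 3, d − e ≥ 0, e − c ≥ -2, c − a ≥ -1.
Adding all 5 inequalities: the left sides telescope to 0, and the right sides sum to 1 + 3 + 0 + (-2) + (-1) = 1. So 0 ≥ 1, which is false.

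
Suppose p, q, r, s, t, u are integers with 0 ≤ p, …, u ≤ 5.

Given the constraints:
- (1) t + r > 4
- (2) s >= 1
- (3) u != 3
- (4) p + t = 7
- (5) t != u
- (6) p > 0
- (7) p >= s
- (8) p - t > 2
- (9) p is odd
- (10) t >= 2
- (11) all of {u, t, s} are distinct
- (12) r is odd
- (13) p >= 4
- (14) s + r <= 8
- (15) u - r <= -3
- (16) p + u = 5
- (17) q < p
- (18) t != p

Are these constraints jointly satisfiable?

Satisfiable

Setting (p, q, r, s, t, u) = (5, 4, 3, 5, 2, 0) satisfies everything: constraint 1: t + r = 5; constraint 4: p + t = 7; constraint 8: p - t = 3, and the others follow.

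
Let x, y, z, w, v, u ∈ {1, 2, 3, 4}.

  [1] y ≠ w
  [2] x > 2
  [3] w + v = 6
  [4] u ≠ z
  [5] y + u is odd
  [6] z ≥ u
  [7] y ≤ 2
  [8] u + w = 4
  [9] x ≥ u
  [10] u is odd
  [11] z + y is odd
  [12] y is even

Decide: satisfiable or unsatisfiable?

Try x = 4, y = 2, z = 3, w = 3, v = 3, u = 1.
Check constraint 3: w + v = 6; constraint 8: u + w = 4. The remaining constraints are straightforward to verify.

Satisfiable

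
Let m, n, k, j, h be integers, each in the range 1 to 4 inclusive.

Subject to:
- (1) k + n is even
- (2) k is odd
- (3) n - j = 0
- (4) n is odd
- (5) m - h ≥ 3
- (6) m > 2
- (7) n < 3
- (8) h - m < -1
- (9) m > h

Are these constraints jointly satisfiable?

Satisfiable

Take m = 4, n = 1, k = 3, j = 1, h = 1. Then constraint 3: n - j = 0; constraint 5: m - h = 3, and every other listed constraint is also met.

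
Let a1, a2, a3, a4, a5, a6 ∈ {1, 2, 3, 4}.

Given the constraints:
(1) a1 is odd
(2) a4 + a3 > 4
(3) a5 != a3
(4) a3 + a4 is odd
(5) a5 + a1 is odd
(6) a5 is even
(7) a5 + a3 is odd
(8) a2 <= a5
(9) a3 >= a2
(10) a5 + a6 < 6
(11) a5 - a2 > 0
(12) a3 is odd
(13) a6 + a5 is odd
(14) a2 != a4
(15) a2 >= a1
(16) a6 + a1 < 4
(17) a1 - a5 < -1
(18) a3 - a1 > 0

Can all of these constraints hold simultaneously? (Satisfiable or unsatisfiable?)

The assignment a1 = 1, a2 = 3, a3 = 3, a4 = 4, a5 = 4, a6 = 1 works:
  constraint 2 holds since a4 + a3 = 7.
  constraint 10 holds since a5 + a6 = 5.
The rest check out directly.

Satisfiable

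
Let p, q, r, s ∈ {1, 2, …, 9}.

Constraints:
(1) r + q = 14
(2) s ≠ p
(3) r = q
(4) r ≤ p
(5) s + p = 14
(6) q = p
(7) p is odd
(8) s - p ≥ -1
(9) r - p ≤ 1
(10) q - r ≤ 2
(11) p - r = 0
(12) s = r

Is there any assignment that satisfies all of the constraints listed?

Unsatisfiable

From constraints 3, 6, and 12, s = r = q = p, so s = p. But constraint 2 says s ≠ p. Contradiction.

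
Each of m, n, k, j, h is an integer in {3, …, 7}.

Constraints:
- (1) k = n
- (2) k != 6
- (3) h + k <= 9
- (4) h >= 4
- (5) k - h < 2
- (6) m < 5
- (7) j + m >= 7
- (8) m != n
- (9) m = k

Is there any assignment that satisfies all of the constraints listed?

Unsatisfiable

From constraints 1 and 9, m = k = n, so m = n. But constraint 8 says m ≠ n. Contradiction.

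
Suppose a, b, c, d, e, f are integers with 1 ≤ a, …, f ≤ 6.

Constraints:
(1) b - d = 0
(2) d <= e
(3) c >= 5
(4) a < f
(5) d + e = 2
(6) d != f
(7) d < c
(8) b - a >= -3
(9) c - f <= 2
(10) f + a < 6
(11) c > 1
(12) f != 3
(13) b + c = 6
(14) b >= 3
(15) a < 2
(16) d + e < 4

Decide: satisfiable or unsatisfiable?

Unsatisfiable

From constraint 14: b ≥ 3. From constraint 3: c ≥ 5. Hence b + c ≥ 8. But constraint 13 requires b + c = 6, and 6 < 8. Contradiction.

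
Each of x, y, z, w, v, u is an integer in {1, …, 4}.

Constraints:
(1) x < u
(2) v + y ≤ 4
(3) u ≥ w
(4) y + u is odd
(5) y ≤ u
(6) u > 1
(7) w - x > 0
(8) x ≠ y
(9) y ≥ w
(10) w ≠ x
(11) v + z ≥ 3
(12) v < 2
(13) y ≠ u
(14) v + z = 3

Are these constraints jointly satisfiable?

Satisfiable

Setting (x, y, z, w, v, u) = (1, 2, 2, 2, 1, 3) satisfies everything: constraint 2: v + y = 3; constraint 7: w - x = 1, and the others follow.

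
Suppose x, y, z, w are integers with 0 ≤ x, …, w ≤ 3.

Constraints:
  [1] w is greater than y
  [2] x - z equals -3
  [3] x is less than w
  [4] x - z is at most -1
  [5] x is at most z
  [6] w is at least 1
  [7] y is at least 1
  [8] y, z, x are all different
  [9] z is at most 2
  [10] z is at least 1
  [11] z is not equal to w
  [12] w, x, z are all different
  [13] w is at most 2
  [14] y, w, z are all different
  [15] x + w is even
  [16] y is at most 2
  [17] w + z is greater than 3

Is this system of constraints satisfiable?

Constraints 6, 7, 9, 10, 13, and 16 confine each of y, w, z to the 2 values {1, 2}.
Constraint 14 requires all 3 of them to be distinct, but only 2 values are available — impossible by the pigeonhole principle.

Unsatisfiable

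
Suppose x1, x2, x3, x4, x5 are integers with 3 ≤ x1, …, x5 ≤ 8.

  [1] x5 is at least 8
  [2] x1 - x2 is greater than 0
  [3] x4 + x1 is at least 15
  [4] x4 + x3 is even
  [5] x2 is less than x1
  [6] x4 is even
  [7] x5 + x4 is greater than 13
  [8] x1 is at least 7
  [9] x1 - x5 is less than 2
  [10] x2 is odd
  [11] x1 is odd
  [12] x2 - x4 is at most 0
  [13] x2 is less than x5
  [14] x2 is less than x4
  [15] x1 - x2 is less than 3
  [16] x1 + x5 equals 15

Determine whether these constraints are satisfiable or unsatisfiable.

Satisfiable

Setting (x1, x2, x3, x4, x5) = (7, 5, 6, 8, 8) satisfies everything: constraint 2: x1 - x2 = 2; constraint 3: x4 + x1 = 15; constraint 7: x5 + x4 = 16, and the others follow.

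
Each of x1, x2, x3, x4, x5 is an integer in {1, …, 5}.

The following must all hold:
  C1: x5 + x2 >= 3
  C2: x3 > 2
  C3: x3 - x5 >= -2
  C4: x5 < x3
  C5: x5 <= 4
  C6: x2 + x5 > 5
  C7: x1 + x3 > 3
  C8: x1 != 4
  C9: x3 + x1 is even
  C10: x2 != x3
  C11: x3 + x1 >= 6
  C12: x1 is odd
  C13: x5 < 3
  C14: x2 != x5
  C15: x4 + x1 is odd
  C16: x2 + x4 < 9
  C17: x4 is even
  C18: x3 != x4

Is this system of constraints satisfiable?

The assignment x1 = 3, x2 = 4, x3 = 3, x4 = 4, x5 = 2 works:
  constraint 1 holds since x5 + x2 = 6.
  constraint 3 holds since x3 - x5 = 1.
The rest check out directly.

Satisfiable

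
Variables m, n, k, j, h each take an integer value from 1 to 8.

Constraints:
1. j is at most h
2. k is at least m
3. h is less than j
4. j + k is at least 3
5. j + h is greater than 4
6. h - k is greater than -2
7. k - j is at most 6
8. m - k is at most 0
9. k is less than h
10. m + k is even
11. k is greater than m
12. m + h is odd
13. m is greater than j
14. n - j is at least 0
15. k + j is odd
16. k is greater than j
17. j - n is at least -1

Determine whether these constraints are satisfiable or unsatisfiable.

Constraints 3, 9, 11, and 13 give j < m, m < k, k < h, h < j. Chaining: j < m < k < h < j, which forces j < j — impossible.

Unsatisfiable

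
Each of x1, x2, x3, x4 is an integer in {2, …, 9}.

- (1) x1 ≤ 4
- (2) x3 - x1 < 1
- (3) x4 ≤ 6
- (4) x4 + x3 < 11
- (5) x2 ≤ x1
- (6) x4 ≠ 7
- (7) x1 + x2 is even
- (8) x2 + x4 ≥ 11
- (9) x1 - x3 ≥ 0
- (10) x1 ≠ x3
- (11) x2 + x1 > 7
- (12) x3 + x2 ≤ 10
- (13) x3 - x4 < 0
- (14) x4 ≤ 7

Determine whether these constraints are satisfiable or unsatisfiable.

Unsatisfiable

From constraints 1 and 5: x2 ≤ x1 ≤ 4. From constraint 3: x4 ≤ 6. Hence x2 + x4 ≤ 10. But constraint 8 requires x2 + x4 ≥ 11, and 11 > 10. Contradiction.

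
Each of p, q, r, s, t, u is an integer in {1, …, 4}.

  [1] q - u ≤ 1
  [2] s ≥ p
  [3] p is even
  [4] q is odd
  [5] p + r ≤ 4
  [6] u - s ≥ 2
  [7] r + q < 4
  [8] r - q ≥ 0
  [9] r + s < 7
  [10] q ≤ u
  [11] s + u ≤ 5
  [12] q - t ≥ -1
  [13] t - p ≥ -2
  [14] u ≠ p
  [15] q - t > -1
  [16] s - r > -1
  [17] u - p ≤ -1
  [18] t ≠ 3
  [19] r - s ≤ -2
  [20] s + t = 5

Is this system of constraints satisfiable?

Constraints 6, 8, 12, 13, 17, and 19 give q − t ≥ -1, t − p ≥ -2, p − u ≥ 1, u − s ≥ 2, s − r ≥ 2, r − q ≥ 0.
Adding all 6 inequalities: the left sides telescope to 0, and the right sides sum to (-1) + (-2) + 1 + 2 + 2 + 0 = 2. So 0 ≥ 2, which is false.

Unsatisfiable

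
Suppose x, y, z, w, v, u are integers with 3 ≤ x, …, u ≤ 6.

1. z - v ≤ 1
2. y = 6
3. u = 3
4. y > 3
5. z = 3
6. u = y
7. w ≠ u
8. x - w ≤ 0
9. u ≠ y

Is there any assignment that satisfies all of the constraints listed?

Constraint 3 fixes u = 3 and constraint 2 fixes y = 6, but constraint 6 requires u = y. Since 3 ≠ 6, contradiction.

Unsatisfiable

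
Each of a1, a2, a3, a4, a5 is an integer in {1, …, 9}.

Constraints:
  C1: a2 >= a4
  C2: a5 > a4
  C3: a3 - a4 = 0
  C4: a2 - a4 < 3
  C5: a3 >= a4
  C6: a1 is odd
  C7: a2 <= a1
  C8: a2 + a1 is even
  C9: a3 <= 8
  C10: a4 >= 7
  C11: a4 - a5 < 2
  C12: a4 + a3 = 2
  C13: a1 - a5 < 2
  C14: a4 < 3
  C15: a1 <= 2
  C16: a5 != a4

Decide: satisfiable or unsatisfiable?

Unsatisfiable

From constraints 1 and 10: a2 ≥ a4 and a4 ≥ 7, so a2 ≥ 7. From constraints 7 and 15: a2 ≤ a1 and a1 ≤ 2, so a2 ≤ 2. But 2 < 7, so no value of a2 works.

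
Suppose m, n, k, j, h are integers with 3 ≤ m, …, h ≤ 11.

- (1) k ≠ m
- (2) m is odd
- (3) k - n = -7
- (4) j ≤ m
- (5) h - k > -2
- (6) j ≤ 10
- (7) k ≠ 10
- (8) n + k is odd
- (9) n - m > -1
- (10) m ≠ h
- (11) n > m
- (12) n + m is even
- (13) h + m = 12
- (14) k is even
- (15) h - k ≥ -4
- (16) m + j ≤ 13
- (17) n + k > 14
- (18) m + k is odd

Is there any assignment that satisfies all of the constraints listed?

Take m = 9, n = 11, k = 4, j = 4, h = 3. Then constraint 3: k - n = -7; constraint 5: h - k = -1, and every other listed constraint is also met.

Satisfiable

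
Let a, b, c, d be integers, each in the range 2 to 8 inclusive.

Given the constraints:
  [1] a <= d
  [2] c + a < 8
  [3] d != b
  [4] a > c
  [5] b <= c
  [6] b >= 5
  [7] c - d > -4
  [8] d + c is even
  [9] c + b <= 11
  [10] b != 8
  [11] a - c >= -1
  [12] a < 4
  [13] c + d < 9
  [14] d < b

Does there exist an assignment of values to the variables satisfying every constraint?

Unsatisfiable

Constraints 1, 4, 5, and 14 give d < b, b ≤ c, c < a, a ≤ d. Chaining: d < b ≤ c < a ≤ d, which forces d < d — impossible.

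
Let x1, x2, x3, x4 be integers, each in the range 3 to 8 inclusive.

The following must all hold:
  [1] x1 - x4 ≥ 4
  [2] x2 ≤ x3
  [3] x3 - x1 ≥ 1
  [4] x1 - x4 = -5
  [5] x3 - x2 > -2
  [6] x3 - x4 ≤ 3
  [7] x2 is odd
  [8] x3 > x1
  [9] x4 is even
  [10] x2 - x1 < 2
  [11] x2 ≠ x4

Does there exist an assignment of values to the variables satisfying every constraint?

Constraints 1, 3, and 6 give x1 − x4 ≥ 4, x4 − x3 ≥ -3, x3 − x1 ≥ 1.
Adding all 3 inequalities: the left sides telescope to 0, and the right sides sum to 4 + (-3) + 1 = 2. So 0 ≥ 2, which is false.

Unsatisfiable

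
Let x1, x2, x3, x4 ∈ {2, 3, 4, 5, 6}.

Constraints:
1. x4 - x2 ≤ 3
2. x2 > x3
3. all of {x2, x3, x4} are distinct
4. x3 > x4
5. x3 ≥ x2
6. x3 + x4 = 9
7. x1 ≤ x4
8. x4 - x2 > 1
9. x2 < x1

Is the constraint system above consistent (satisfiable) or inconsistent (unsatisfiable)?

Constraints 2, 4, 7, and 9 give x1 ≤ x4, x4 < x3, x3 < x2, x2 < x1. Chaining: x1 ≤ x4 < x3 < x2 < x1, which forces x1 < x1 — impossible.

Unsatisfiable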